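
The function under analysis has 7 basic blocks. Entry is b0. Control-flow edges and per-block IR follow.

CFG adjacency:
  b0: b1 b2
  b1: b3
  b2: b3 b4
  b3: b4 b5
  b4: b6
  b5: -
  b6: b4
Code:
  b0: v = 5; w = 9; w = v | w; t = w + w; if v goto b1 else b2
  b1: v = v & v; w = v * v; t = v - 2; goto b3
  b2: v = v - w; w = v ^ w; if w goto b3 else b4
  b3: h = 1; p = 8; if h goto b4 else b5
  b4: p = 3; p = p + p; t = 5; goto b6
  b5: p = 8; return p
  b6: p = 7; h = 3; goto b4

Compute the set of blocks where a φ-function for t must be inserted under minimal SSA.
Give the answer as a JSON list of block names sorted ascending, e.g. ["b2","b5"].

Answer: ["b3", "b4"]

Analysis:
idom tree: b1←b0 b2←b0 b3←b0 b4←b0 b5←b3 b6←b4
Join-block Dom:
  b3: preds {b1,b2}: {b0,b1} ∩ {b0,b2} = {b0}; idom=b0
  b4: preds {b2,b3,b6}: {b0,b2} ∩ {b0,b3} ∩ {b0,b4,b6} = {b0}; idom=b0

DF derivation:
  join b3 pred b1: b1 stop@b0
  join b3 pred b2: b2 stop@b0
  join b4 pred b2: b2 stop@b0
  join b4 pred b3: b3 stop@b0
  join b4 pred b6: b6→b4 stop@b0
  DF(b0)=∅
  DF(b1)={b3}
  DF(b2)={b3,b4}
  DF(b3)={b4}
  DF(b4)={b4}
  DF(b5)=∅
  DF(b6)={b4}

φ for t: defs {b0,b1,b4}
  DF⁺ = {b3,b4}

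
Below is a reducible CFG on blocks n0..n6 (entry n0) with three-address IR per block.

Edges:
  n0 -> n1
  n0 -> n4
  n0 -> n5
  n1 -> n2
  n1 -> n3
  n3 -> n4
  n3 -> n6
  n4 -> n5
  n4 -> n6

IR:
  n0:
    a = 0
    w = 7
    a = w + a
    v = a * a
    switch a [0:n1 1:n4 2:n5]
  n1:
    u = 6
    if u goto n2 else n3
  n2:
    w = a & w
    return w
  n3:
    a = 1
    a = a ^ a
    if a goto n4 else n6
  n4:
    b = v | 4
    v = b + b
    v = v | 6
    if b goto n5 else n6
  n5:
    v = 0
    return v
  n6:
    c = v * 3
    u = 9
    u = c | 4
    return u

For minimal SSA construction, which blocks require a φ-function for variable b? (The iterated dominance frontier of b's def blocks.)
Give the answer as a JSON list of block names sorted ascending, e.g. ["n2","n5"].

Answer: ["n5", "n6"]

Analysis:
idom tree: n1←n0 n2←n1 n3←n1 n4←n0 n5←n0 n6←n0
Join-block Dom:
  n4: preds {n0,n3}: {n0} ∩ {n0,n1,n3} = {n0}; idom=n0
  n5: preds {n0,n4}: {n0} ∩ {n0,n4} = {n0}; idom=n0
  n6: preds {n3,n4}: {n0,n1,n3} ∩ {n0,n4} = {n0}; idom=n0

DF derivation:
  join n4 pred n0: · stop@n0
  join n4 pred n3: n3→n1 stop@n0
  join n5 pred n0: · stop@n0
  join n5 pred n4: n4 stop@n0
  join n6 pred n3: n3→n1 stop@n0
  join n6 pred n4: n4 stop@n0
  DF(n0)=∅
  DF(n1)={n4,n6}
  DF(n2)=∅
  DF(n3)={n4,n6}
  DF(n4)={n5,n6}
  DF(n5)=∅
  DF(n6)=∅

φ for b: defs {n4}
  DF⁺ = {n5,n6}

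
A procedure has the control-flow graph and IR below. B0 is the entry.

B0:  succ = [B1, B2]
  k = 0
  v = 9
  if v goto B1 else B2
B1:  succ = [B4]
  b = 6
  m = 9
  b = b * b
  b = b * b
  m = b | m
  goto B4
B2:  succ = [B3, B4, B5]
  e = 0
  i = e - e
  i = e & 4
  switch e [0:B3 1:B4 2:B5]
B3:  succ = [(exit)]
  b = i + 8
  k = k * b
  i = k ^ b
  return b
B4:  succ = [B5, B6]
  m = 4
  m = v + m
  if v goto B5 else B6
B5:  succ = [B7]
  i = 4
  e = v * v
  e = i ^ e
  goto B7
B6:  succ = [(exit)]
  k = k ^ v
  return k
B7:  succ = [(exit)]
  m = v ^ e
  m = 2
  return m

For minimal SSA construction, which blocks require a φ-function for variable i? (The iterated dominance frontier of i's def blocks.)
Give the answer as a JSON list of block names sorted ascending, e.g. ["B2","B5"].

Answer: ["B4", "B5"]

Analysis:
idom tree: B1←B0 B2←B0 B3←B2 B4←B0 B5←B0 B6←B4 B7←B5
Dom at joins:
  B4: preds {B1,B2}: {B0,B1} ∩ {B0,B2} = {B0}; idom=B0
  B5: preds {B2,B4}: {B0,B2} ∩ {B0,B4} = {B0}; idom=B0

DF walk-up:
  B4←B1: walk B1 to B0
  B4←B2: walk B2 to B0
  B5←B2: walk B2 to B0
  B5←B4: walk B4 to B0
  DF(B0)=∅
  DF(B1)={B4}
  DF(B2)={B4,B5}
  DF(B3)=∅
  DF(B4)={B5}
  DF(B5)=∅
  DF(B6)=∅
  DF(B7)=∅

φ for i: defs {B2,B3,B5}
  DF⁺ = {B4,B5}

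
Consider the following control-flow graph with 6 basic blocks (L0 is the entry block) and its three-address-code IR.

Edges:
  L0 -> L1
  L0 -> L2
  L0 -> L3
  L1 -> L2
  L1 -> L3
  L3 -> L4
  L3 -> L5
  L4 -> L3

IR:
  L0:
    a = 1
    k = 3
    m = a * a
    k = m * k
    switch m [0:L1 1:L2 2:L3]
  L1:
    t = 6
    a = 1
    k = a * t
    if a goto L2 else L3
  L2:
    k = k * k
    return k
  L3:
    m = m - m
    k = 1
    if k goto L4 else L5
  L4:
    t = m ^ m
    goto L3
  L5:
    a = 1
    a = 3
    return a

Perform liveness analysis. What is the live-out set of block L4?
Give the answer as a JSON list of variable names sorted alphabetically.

Answer: ["m"]

Analysis:
Block summaries:
  L0: def={a,k,m} ue=∅
  L1: def={a,k,t} ue=∅
  L2: def={k} ue={k}
  L3: def={k,m} ue={m}
  L4: def={t} ue={m}
  L5: def={a} ue=∅

Backward fixpoint:
  L0: in=∅ out={k,m}
  L1: in={m} out={k,m}
  L2: in={k} out=∅
  L3: in={m} out={m}
  L4: in={m} out={m}
  L5: in=∅ out=∅

live-out(L4) = ["m"]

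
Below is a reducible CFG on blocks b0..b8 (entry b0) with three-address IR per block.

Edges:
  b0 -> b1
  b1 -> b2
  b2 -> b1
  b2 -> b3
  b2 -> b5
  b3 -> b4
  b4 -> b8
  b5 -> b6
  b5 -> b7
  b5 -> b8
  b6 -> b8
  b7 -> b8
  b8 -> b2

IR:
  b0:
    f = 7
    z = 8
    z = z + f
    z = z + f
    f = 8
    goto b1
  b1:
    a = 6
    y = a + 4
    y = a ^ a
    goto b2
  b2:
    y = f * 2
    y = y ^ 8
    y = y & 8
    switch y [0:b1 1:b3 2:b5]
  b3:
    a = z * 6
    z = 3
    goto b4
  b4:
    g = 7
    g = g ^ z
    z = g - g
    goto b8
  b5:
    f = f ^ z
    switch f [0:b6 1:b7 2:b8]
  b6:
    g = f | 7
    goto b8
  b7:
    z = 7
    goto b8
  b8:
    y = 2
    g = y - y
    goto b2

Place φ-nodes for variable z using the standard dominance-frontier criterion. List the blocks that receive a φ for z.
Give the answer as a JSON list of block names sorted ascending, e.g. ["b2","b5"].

idom tree: b1←b0 b2←b1 b3←b2 b4←b3 b5←b2 b6←b5 b7←b5 b8←b2
Join-block Dom:
  b1: preds {b0,b2}: {b0} ∩ {b0,b1,b2} = {b0}; idom=b0
  b2: preds {b1,b8}: {b0,b1} ∩ {b0,b1,b2,b8} = {b0,b1}; idom=b1
  b8: preds {b4,b5,b6,b7}: {b0,b1,b2,b3,b4} ∩ {b0,b1,b2,b5} ∩ {b0,b1,b2,b5,b6} ∩ {b0,b1,b2,b5,b7} = {b0,b1,b2}; idom=b2

DF walk-up:
  b1←b0: walk · to b0
  b1←b2: walk b2→b1 to b0
  b2←b1: walk · to b1
  b2←b8: walk b8→b2 to b1
  b8←b4: walk b4→b3 to b2
  b8←b5: walk b5 to b2
  b8←b6: walk b6→b5 to b2
  b8←b7: walk b7→b5 to b2
  b0: DF=∅
  b1: DF={b1}
  b2: DF={b1,b2}
  b3: DF={b8}
  b4: DF={b8}
  b5: DF={b8}
  b6: DF={b8}
  b7: DF={b8}
  b8: DF={b2}

φ for z: defs {b0,b3,b4,b7}
  DF⁺ = {b1,b2,b8}

Answer: ["b1", "b2", "b8"]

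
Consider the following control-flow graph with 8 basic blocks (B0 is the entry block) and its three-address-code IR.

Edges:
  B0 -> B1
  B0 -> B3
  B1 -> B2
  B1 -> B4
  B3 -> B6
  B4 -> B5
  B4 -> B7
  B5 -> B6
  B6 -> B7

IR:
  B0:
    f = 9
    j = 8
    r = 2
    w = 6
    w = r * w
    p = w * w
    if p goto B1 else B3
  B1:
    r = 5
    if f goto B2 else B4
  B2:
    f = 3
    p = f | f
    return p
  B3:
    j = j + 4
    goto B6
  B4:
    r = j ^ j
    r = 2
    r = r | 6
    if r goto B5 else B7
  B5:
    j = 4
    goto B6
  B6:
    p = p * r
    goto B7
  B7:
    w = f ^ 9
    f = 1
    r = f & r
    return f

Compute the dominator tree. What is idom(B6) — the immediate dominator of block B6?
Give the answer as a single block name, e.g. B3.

Answer: B0

Working:
idom tree: B1←B0 B2←B1 B3←B0 B4←B1 B5←B4 B6←B0 B7←B0
Dom∩ at merges:
  B6: preds {B3,B5}: {B0,B3} ∩ {B0,B1,B4,B5} = {B0}; idom=B0
  B7: preds {B4,B6}: {B0,B1,B4} ∩ {B0,B6} = {B0}; idom=B0

idom(B6) = B0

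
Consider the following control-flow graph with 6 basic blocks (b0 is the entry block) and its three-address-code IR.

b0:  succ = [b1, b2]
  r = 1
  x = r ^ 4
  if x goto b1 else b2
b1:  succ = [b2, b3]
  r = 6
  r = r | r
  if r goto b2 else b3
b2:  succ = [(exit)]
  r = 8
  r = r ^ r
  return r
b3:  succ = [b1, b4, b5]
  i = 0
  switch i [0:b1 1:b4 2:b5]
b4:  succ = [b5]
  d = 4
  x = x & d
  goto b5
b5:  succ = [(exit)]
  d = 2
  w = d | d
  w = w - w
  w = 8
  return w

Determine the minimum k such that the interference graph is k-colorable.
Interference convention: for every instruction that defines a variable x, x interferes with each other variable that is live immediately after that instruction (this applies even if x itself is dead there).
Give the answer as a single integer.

Answer: 2

Working:
Per-block:
  b0: {r,x} / ∅
  b1: {r} / ∅
  b2: {r} / ∅
  b3: {i} / ∅
  b4: {d,x} / {x}
  b5: {d,w} / ∅

Live sets:
  live b0: ∅→{x}
  live b1: {x}→{x}
  live b2: ∅→∅
  live b3: {x}→{x}
  live b4: {x}→∅
  live b5: ∅→∅

Interfere edges:
  d — {x}
  i — {x}
  r — {x}
  w — ∅
  x — {d,i,r}

Colouring:
  clique {d,x} ⇒ need ≥ 2
  2-colouring: r0={w,x}  r1={d,i,r}
  χ = 2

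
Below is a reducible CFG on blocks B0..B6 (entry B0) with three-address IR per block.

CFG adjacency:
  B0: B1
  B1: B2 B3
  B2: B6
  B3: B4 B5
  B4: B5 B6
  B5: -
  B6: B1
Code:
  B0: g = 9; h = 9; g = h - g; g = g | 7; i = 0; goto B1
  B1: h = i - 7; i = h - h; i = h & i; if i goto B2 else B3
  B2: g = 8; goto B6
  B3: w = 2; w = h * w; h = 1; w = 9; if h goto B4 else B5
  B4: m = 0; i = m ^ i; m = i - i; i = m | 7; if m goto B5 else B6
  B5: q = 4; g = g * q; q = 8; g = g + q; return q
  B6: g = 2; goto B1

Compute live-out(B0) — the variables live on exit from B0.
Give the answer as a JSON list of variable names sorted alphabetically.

Answer: ["g", "i"]

Working:
Block summaries:
  B0 def {g,h,i} use ∅
  B1 def {h,i} use {i}
  B2 def {g} use ∅
  B3 def {h,w} use {h}
  B4 def {i,m} use {i}
  B5 def {g,q} use {g}
  B6 def {g} use ∅

Live sets:
  live B0: ∅→{g,i}
  live B1: {g,i}→{g,h,i}
  live B2: {i}→{i}
  live B3: {g,h,i}→{g,i}
  live B4: {g,i}→{g,i}
  live B5: {g}→∅
  live B6: {i}→{g,i}

live-out(B0) = ["g", "i"]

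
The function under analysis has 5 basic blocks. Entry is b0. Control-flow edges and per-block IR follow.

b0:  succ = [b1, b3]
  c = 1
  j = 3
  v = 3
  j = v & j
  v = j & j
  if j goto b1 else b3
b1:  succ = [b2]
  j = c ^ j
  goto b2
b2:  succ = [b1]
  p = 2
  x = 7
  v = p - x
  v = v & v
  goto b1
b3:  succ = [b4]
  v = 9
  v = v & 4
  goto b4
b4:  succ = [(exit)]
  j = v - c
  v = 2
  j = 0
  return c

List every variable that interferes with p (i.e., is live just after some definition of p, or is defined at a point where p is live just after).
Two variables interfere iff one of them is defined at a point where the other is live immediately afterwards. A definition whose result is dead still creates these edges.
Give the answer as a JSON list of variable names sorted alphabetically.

Per-block:
  b0: def={c,j,v} ue=∅
  b1: def={j} ue={c,j}
  b2: def={p,v,x} ue=∅
  b3: def={v} ue=∅
  b4: def={j,v} ue={c,v}

Backward fixpoint:
  b0 li=∅ lo={c,j}
  b1 li={c,j} lo={c,j}
  b2 li={c,j} lo={c,j}
  b3 li={c} lo={c,v}
  b4 li={c,v} lo=∅

Interfere edges:
  c: {j,p,v,x}
  j: {c,p,v,x}
  p: {c,j,x}
  v: {c,j}
  x: {c,j,p}

N(p) = ["c", "j", "x"]

Answer: ["c", "j", "x"]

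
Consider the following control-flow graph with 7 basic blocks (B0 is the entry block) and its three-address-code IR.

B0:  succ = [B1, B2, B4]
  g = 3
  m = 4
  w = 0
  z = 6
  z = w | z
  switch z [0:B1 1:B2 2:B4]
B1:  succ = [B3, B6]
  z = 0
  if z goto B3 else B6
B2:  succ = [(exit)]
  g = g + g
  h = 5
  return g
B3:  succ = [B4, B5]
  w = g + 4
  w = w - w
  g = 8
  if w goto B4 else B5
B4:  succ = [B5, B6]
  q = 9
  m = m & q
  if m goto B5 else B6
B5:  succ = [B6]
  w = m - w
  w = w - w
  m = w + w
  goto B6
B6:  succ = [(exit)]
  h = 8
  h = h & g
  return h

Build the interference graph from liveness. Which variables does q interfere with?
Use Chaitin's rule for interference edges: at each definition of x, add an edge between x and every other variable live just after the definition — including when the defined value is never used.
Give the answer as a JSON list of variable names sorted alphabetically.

Per-block:
  B0: {g,m,w,z} / ∅
  B1: {z} / ∅
  B2: {g,h} / {g}
  B3: {g,w} / {g}
  B4: {m,q} / {m}
  B5: {m,w} / {m,w}
  B6: {h} / {g}

Backward fixpoint:
  live B0: ∅→{g,m,w}
  live B1: {g,m}→{g,m}
  live B2: {g}→∅
  live B3: {g,m}→{g,m,w}
  live B4: {g,m,w}→{g,m,w}
  live B5: {g,m,w}→{g}
  live B6: {g}→∅

Conflict graph:
  g: {h,m,q,w,z}
  h: {g}
  m: {g,q,w,z}
  q: {g,m,w}
  w: {g,m,q,z}
  z: {g,m,w}

N(q) = ["g", "m", "w"]

Answer: ["g", "m", "w"]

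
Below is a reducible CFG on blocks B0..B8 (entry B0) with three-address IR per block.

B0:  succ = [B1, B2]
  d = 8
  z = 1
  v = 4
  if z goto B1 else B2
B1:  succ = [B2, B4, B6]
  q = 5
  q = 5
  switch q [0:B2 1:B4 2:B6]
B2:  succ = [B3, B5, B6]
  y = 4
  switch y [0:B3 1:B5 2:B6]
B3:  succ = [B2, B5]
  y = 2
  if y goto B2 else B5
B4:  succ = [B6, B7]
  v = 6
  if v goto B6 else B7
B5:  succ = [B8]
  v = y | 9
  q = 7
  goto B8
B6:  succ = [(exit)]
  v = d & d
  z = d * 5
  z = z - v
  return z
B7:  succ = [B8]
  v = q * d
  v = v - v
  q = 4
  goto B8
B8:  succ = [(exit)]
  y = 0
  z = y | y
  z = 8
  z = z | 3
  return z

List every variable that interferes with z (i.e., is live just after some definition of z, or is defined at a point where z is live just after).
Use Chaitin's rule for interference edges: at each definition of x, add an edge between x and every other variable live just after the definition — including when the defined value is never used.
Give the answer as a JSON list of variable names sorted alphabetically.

Answer: ["d", "v"]

Derivation:
Block summaries:
  B0: {d,v,z} / ∅
  B1: {q} / ∅
  B2: {y} / ∅
  B3: {y} / ∅
  B4: {v} / ∅
  B5: {q,v} / {y}
  B6: {v,z} / {d}
  B7: {q,v} / {d,q}
  B8: {y,z} / ∅

Live sets:
  live B0: ∅→{d}
  live B1: {d}→{d,q}
  live B2: {d}→{d,y}
  live B3: {d}→{d,y}
  live B4: {d,q}→{d,q}
  live B5: {y}→∅
  live B6: {d}→∅
  live B7: {d,q}→∅
  live B8: ∅→∅

Interfere edges:
  d — {q,v,y,z}
  q — {d,v}
  v — {d,q,z}
  y — {d}
  z — {d,v}

N(z) = ["d", "v"]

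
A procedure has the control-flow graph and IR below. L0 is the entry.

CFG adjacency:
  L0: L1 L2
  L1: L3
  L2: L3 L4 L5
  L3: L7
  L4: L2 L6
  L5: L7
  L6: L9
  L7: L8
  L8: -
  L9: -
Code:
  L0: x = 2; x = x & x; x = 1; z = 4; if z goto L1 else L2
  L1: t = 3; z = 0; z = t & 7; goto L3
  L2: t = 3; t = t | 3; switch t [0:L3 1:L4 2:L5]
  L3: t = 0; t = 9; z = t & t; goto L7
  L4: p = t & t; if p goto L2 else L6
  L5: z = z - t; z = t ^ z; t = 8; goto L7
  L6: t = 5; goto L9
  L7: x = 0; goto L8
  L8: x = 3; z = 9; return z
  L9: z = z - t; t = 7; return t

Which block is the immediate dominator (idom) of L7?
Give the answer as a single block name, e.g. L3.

idom tree: L1←L0 L2←L0 L3←L0 L4←L2 L5←L2 L6←L4 L7←L0 L8←L7 L9←L6
Dom at joins:
  L2: preds {L0,L4}: {L0} ∩ {L0,L2,L4} = {L0}; idom=L0
  L3: preds {L1,L2}: {L0,L1} ∩ {L0,L2} = {L0}; idom=L0
  L7: preds {L3,L5}: {L0,L3} ∩ {L0,L2,L5} = {L0}; idom=L0

idom(L7) = L0

Answer: L0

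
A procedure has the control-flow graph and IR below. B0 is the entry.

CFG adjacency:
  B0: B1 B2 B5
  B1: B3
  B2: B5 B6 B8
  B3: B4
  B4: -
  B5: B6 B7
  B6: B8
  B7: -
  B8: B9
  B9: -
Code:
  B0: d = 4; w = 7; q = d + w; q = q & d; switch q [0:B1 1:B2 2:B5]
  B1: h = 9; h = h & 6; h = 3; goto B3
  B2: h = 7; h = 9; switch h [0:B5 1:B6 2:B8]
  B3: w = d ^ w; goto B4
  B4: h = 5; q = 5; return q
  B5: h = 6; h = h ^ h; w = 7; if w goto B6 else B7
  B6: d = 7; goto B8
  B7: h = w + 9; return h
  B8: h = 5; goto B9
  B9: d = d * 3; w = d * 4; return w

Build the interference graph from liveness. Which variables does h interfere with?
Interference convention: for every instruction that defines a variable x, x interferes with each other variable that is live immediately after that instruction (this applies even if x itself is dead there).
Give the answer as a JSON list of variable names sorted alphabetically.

Answer: ["d", "w"]

Derivation:
def/use:
  B0 def {d,q,w} use ∅
  B1 def {h} use ∅
  B2 def {h} use ∅
  B3 def {w} use {d,w}
  B4 def {h,q} use ∅
  B5 def {h,w} use ∅
  B6 def {d} use ∅
  B7 def {h} use {w}
  B8 def {h} use ∅
  B9 def {d,w} use {d}

Liveness:
  B0: in=∅ out={d,w}
  B1: in={d,w} out={d,w}
  B2: in={d} out={d}
  B3: in={d,w} out=∅
  B4: in=∅ out=∅
  B5: in=∅ out={w}
  B6: in=∅ out={d}
  B7: in={w} out=∅
  B8: in={d} out={d}
  B9: in={d} out=∅

Conflict graph:
  d — {h,q,w}
  h — {d,w}
  q — {d,w}
  w — {d,h,q}

N(h) = ["d", "w"]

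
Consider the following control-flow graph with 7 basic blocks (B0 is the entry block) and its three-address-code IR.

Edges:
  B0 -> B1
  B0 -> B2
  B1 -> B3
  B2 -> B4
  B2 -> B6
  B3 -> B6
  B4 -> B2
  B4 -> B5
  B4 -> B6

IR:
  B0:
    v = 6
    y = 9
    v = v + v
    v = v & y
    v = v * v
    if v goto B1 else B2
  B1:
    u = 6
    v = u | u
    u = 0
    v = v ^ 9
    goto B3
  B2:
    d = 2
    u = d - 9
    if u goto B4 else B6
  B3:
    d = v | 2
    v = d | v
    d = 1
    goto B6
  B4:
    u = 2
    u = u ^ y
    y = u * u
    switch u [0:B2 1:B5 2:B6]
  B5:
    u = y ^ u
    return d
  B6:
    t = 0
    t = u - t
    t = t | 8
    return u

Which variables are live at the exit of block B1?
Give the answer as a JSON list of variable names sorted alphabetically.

def/use:
  B0: def={v,y} ue=∅
  B1: def={u,v} ue=∅
  B2: def={d,u} ue=∅
  B3: def={d,v} ue={v}
  B4: def={u,y} ue={y}
  B5: def={u} ue={d,u,y}
  B6: def={t} ue={u}

Live sets:
  B0 li=∅ lo={y}
  B1 li=∅ lo={u,v}
  B2 li={y} lo={d,u,y}
  B3 li={u,v} lo={u}
  B4 li={d,y} lo={d,u,y}
  B5 li={d,u,y} lo=∅
  B6 li={u} lo=∅

live-out(B1) = ["u", "v"]

Answer: ["u", "v"]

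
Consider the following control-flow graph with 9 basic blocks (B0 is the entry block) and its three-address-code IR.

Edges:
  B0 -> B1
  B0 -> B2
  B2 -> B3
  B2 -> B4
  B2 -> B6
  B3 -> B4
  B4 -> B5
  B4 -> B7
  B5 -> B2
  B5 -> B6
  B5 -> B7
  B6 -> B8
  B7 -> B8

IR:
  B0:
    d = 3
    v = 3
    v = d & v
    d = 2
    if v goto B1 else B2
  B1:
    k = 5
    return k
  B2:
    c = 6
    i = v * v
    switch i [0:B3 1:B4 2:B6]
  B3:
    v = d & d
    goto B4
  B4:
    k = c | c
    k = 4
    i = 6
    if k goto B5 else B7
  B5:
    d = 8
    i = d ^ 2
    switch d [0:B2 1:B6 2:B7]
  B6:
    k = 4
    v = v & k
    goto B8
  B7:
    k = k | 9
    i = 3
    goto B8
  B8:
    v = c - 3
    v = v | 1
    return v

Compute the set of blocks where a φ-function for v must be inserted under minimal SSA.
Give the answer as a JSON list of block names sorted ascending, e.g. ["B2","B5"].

idom tree: B1←B0 B2←B0 B3←B2 B4←B2 B5←B4 B6←B2 B7←B4 B8←B2
Join-block Dom:
  B2: preds {B0,B5}: {B0} ∩ {B0,B2,B4,B5} = {B0}; idom=B0
  B4: preds {B2,B3}: {B0,B2} ∩ {B0,B2,B3} = {B0,B2}; idom=B2
  B6: preds {B2,B5}: {B0,B2} ∩ {B0,B2,B4,B5} = {B0,B2}; idom=B2
  B7: preds {B4,B5}: {B0,B2,B4} ∩ {B0,B2,B4,B5} = {B0,B2,B4}; idom=B4
  B8: preds {B6,B7}: {B0,B2,B6} ∩ {B0,B2,B4,B7} = {B0,B2}; idom=B2

DF derivation:
  join B2 pred B0: · stop@B0
  join B2 pred B5: B5→B4→B2 stop@B0
  join B4 pred B2: · stop@B2
  join B4 pred B3: B3 stop@B2
  join B6 pred B2: · stop@B2
  join B6 pred B5: B5→B4 stop@B2
  join B7 pred B4: · stop@B4
  join B7 pred B5: B5 stop@B4
  join B8 pred B6: B6 stop@B2
  join B8 pred B7: B7→B4 stop@B2
  B0 → ∅
  B1 → ∅
  B2 → {B2}
  B3 → {B4}
  B4 → {B2,B6,B8}
  B5 → {B2,B6,B7}
  B6 → {B8}
  B7 → {B8}
  B8 → ∅

φ for v: defs {B0,B3,B6,B8}
  DF⁺ = {B2,B4,B6,B8}

Answer: ["B2", "B4", "B6", "B8"]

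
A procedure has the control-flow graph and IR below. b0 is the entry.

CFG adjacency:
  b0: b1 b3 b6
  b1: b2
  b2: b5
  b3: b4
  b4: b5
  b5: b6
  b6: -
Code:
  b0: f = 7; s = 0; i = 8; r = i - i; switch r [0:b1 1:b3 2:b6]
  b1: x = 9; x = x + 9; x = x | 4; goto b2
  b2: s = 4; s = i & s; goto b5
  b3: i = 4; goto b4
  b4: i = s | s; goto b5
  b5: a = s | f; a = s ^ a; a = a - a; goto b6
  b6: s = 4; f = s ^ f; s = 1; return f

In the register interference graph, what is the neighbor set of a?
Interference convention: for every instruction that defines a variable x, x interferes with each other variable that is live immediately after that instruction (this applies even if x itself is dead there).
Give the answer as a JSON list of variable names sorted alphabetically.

Per-block:
  b0: {f,i,r,s} / ∅
  b1: {x} / ∅
  b2: {s} / {i}
  b3: {i} / ∅
  b4: {i} / {s}
  b5: {a} / {f,s}
  b6: {f,s} / {f}

Live sets:
  live b0: ∅→{f,i,s}
  live b1: {f,i}→{f,i}
  live b2: {f,i}→{f,s}
  live b3: {f,s}→{f,s}
  live b4: {f,s}→{f,s}
  live b5: {f,s}→{f}
  live b6: {f}→∅

Interference:
  a: {f,s}
  f: {a,i,r,s,x}
  i: {f,r,s,x}
  r: {f,i,s}
  s: {a,f,i,r}
  x: {f,i}

N(a) = ["f", "s"]

Answer: ["f", "s"]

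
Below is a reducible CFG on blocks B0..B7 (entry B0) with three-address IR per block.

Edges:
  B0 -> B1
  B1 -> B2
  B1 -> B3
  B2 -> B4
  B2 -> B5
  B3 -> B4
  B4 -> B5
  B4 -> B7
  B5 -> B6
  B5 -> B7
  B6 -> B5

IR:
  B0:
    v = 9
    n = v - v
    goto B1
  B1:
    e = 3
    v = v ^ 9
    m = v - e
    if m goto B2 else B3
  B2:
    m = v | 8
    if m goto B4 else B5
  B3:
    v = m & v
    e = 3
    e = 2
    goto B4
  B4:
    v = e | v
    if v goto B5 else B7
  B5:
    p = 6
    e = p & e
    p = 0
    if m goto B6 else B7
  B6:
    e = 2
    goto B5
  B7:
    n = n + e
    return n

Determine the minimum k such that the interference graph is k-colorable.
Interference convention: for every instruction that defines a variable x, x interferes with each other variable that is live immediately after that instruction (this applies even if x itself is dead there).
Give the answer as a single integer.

Per-block:
  B0: def={n,v} ue=∅
  B1: def={e,m,v} ue={v}
  B2: def={m} ue={v}
  B3: def={e,v} ue={m,v}
  B4: def={v} ue={e,v}
  B5: def={e,p} ue={e,m}
  B6: def={e} ue=∅
  B7: def={n} ue={e,n}

Liveness:
  B0: in=∅ out={n,v}
  B1: in={n,v} out={e,m,n,v}
  B2: in={e,n,v} out={e,m,n,v}
  B3: in={m,n,v} out={e,m,n,v}
  B4: in={e,m,n,v} out={e,m,n}
  B5: in={e,m,n} out={e,m,n}
  B6: in={m,n} out={e,m,n}
  B7: in={e,n} out=∅

Interfere edges:
  e — {m,n,p,v}
  m — {e,n,p,v}
  n — {e,m,p,v}
  p — {e,m,n}
  v — {e,m,n}

Registers:
  clique {e,m,n,p} ⇒ need ≥ 4
  4-colouring: c0={e}  c1={m}  c2={n}  c3={p,v}
  χ = 4

Answer: 4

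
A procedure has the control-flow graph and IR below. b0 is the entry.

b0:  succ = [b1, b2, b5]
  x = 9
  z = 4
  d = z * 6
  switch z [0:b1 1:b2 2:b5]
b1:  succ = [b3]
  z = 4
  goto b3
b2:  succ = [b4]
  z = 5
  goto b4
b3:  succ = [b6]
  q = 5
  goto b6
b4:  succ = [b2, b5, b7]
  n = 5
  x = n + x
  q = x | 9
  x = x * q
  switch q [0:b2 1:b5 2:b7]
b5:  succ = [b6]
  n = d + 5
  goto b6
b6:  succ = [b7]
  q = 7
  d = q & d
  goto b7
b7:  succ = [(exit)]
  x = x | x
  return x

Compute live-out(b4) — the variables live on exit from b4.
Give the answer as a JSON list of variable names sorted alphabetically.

Per-block:
  b0: {d,x,z} / ∅
  b1: {z} / ∅
  b2: {z} / ∅
  b3: {q} / ∅
  b4: {n,q,x} / {x}
  b5: {n} / {d}
  b6: {d,q} / {d}
  b7: {x} / {x}

Live sets:
  b0: in=∅ out={d,x}
  b1: in={d,x} out={d,x}
  b2: in={d,x} out={d,x}
  b3: in={d,x} out={d,x}
  b4: in={d,x} out={d,x}
  b5: in={d,x} out={d,x}
  b6: in={d,x} out={x}
  b7: in={x} out=∅

live-out(b4) = ["d", "x"]

Answer: ["d", "x"]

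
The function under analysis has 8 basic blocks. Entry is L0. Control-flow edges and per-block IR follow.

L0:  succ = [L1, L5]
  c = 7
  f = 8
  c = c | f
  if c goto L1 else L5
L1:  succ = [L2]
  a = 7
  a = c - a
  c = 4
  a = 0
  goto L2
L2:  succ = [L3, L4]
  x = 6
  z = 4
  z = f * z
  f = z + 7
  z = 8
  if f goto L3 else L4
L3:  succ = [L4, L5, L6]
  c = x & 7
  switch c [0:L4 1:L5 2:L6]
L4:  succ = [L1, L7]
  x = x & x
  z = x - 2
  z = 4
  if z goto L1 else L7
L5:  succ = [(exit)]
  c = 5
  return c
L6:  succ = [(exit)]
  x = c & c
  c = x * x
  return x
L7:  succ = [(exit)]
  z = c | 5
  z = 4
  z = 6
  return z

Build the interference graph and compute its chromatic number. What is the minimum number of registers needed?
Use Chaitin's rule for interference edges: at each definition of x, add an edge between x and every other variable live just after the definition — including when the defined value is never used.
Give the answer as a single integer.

Answer: 4

Working:
def/use:
  L0 def {c,f} use ∅
  L1 def {a,c} use {c}
  L2 def {f,x,z} use {f}
  L3 def {c} use {x}
  L4 def {x,z} use {x}
  L5 def {c} use ∅
  L6 def {c,x} use {c}
  L7 def {z} use {c}

Backward fixpoint:
  L0 li=∅ lo={c,f}
  L1 li={c,f} lo={c,f}
  L2 li={c,f} lo={c,f,x}
  L3 li={f,x} lo={c,f,x}
  L4 li={c,f,x} lo={c,f}
  L5 li=∅ lo=∅
  L6 li={c} lo=∅
  L7 li={c} lo=∅

Interfere edges:
  a↔{c,f}
  c↔{a,f,x,z}
  f↔{a,c,x,z}
  x↔{c,f,z}
  z↔{c,f,x}

Colouring:
  clique {c,f,x,z} ⇒ need ≥ 4
  4-colouring: R0={c}  R1={f}  R2={a,x}  R3={z}
  χ = 4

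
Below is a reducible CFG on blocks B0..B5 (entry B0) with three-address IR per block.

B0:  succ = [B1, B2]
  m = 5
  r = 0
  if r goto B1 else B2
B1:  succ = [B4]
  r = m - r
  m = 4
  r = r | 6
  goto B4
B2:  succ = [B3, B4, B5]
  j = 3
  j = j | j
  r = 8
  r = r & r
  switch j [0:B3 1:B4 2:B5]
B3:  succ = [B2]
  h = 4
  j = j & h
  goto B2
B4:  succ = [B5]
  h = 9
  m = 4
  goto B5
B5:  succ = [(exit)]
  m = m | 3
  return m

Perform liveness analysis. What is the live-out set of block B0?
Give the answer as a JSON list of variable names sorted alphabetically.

Per-block:
  B0: def={m,r} ue=∅
  B1: def={m,r} ue={m,r}
  B2: def={j,r} ue=∅
  B3: def={h,j} ue={j}
  B4: def={h,m} ue=∅
  B5: def={m} ue={m}

Live sets:
  live B0: ∅→{m,r}
  live B1: {m,r}→∅
  live B2: {m}→{j,m}
  live B3: {j,m}→{m}
  live B4: ∅→{m}
  live B5: {m}→∅

live-out(B0) = ["m", "r"]

Answer: ["m", "r"]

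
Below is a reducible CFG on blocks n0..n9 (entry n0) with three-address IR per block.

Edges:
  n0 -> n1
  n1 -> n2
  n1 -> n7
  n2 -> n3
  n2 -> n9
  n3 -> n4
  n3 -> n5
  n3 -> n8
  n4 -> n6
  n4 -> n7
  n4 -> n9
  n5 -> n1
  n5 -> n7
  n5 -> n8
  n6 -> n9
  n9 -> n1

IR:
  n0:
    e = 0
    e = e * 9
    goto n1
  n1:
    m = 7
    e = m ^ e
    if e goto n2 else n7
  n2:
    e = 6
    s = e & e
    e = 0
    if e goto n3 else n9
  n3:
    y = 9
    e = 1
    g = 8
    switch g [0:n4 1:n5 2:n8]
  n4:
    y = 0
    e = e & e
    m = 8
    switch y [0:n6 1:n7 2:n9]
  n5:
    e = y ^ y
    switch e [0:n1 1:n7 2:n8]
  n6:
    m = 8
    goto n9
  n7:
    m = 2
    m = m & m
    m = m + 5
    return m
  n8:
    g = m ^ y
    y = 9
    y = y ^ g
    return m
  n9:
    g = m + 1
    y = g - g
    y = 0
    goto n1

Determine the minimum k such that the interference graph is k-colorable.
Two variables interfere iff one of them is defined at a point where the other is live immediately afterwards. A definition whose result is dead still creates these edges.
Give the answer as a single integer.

Answer: 4

Working:
def/use:
  n0: def={e} ue=∅
  n1: def={e,m} ue={e}
  n2: def={e,s} ue=∅
  n3: def={e,g,y} ue=∅
  n4: def={e,m,y} ue={e}
  n5: def={e} ue={y}
  n6: def={m} ue=∅
  n7: def={m} ue=∅
  n8: def={g,y} ue={m,y}
  n9: def={g,y} ue={m}

Live sets:
  live n0: ∅→{e}
  live n1: {e}→{m}
  live n2: {m}→{e,m}
  live n3: {m}→{e,m,y}
  live n4: {e}→{e,m}
  live n5: {m,y}→{e,m,y}
  live n6: {e}→{e,m}
  live n7: ∅→∅
  live n8: {m,y}→∅
  live n9: {e,m}→{e}

Interference:
  e — {g,m,y}
  g — {e,m,y}
  m — {e,g,s,y}
  s — {m}
  y — {e,g,m}

Colouring:
  lower bound: {e,g,m,y} mutually conflict ⇒ χ ≥ 4
  assign e→c1 g→c2 m→c0 s→c1 y→c3 — no edge inside a register ⇒ χ ≤ 4
  χ = 4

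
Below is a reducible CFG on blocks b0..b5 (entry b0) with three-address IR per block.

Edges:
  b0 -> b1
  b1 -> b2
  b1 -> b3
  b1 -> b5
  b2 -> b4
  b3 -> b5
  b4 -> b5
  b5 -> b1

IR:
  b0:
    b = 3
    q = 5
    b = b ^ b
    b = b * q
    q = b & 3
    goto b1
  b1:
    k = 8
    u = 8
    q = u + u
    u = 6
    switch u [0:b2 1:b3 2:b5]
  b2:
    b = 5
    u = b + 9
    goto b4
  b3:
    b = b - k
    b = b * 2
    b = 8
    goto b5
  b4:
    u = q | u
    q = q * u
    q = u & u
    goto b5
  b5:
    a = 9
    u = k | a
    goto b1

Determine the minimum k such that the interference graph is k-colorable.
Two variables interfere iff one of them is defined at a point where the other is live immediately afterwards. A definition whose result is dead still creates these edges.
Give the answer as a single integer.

Answer: 4

Working:
Block summaries:
  b0: {b,q} / ∅
  b1: {k,q,u} / ∅
  b2: {b,u} / ∅
  b3: {b} / {b,k}
  b4: {q,u} / {q,u}
  b5: {a,u} / {k}

Backward fixpoint:
  b0 li=∅ lo={b}
  b1 li={b} lo={b,k,q}
  b2 li={k,q} lo={b,k,q,u}
  b3 li={b,k} lo={b,k}
  b4 li={b,k,q,u} lo={b,k}
  b5 li={b,k} lo={b}

Interfere edges:
  a — {b,k}
  b — {a,k,q,u}
  k — {a,b,q,u}
  q — {b,k,u}
  u — {b,k,q}

Registers:
  {b,k,q,u} pairwise interfere (4-clique) ⇒ χ ≥ 4
  4-colouring: c0={b}  c1={k}  c2={a,q}  c3={u}
  χ = 4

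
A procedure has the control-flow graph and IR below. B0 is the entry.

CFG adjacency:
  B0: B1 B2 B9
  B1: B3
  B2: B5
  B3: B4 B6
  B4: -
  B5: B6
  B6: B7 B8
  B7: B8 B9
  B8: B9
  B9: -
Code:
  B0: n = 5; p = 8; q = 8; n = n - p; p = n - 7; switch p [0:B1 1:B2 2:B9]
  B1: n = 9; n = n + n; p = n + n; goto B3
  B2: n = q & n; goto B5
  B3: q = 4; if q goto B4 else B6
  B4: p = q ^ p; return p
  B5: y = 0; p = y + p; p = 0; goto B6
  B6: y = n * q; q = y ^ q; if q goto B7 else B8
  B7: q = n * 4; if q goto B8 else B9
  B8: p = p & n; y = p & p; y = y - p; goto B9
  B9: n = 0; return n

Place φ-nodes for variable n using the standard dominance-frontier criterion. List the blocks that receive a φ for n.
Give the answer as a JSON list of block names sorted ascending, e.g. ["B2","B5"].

idom tree: B1←B0 B2←B0 B3←B1 B4←B3 B5←B2 B6←B0 B7←B6 B8←B6 B9←B0
Join-block Dom:
  B6: preds {B3,B5}: {B0,B1,B3} ∩ {B0,B2,B5} = {B0}; idom=B0
  B8: preds {B6,B7}: {B0,B6} ∩ {B0,B6,B7} = {B0,B6}; idom=B6
  B9: preds {B0,B7,B8}: {B0} ∩ {B0,B6,B7} ∩ {B0,B6,B8} = {B0}; idom=B0

Frontier:
  B6←B3: walk B3→B1 to B0
  B6←B5: walk B5→B2 to B0
  B8←B6: walk · to B6
  B8←B7: walk B7 to B6
  B9←B0: walk · to B0
  B9←B7: walk B7→B6 to B0
  B9←B8: walk B8→B6 to B0
  B0: DF=∅
  B1: DF={B6}
  B2: DF={B6}
  B3: DF={B6}
  B4: DF=∅
  B5: DF={B6}
  B6: DF={B9}
  B7: DF={B8,B9}
  B8: DF={B9}
  B9: DF=∅

φ for n: defs {B0,B1,B2,B9}
  DF⁺ = {B6,B9}

Answer: ["B6", "B9"]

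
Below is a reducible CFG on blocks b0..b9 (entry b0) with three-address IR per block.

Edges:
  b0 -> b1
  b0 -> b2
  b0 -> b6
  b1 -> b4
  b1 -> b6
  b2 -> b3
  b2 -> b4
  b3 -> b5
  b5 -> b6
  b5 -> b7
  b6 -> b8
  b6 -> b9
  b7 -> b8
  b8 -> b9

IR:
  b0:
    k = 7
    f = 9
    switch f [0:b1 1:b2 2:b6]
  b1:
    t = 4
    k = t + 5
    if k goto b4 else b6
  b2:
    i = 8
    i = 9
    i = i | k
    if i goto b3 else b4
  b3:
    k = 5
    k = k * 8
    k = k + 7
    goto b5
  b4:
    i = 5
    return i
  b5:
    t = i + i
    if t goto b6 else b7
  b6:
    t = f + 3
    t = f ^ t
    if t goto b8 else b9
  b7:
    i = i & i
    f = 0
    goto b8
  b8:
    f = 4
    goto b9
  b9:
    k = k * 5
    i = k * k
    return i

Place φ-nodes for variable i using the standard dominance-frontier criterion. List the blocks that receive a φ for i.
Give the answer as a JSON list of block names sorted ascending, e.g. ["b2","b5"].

Answer: ["b4", "b6", "b8", "b9"]

Analysis:
idom tree: b1←b0 b2←b0 b3←b2 b4←b0 b5←b3 b6←b0 b7←b5 b8←b0 b9←b0
Dom at joins:
  b4: preds {b1,b2}: {b0,b1} ∩ {b0,b2} = {b0}; idom=b0
  b6: preds {b0,b1,b5}: {b0} ∩ {b0,b1} ∩ {b0,b2,b3,b5} = {b0}; idom=b0
  b8: preds {b6,b7}: {b0,b6} ∩ {b0,b2,b3,b5,b7} = {b0}; idom=b0
  b9: preds {b6,b8}: {b0,b6} ∩ {b0,b8} = {b0}; idom=b0

DF walk-up:
  join b4 pred b1: b1 stop@b0
  join b4 pred b2: b2 stop@b0
  join b6 pred b0: · stop@b0
  join b6 pred b1: b1 stop@b0
  join b6 pred b5: b5→b3→b2 stop@b0
  join b8 pred b6: b6 stop@b0
  join b8 pred b7: b7→b5→b3→b2 stop@b0
  join b9 pred b6: b6 stop@b0
  join b9 pred b8: b8 stop@b0
  b0: DF=∅
  b1: DF={b4,b6}
  b2: DF={b4,b6,b8}
  b3: DF={b6,b8}
  b4: DF=∅
  b5: DF={b6,b8}
  b6: DF={b8,b9}
  b7: DF={b8}
  b8: DF={b9}
  b9: DF=∅

φ for i: defs {b2,b4,b7,b9}
  DF⁺ = {b4,b6,b8,b9}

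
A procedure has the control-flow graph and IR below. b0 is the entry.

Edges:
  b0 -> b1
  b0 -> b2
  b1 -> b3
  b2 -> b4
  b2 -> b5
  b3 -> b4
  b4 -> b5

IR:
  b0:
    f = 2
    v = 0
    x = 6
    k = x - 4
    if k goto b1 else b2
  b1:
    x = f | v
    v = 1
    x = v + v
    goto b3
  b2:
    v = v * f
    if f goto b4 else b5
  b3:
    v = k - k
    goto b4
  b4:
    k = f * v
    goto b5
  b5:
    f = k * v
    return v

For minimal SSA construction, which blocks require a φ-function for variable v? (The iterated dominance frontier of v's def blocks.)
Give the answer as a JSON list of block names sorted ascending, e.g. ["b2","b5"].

Answer: ["b4", "b5"]

Analysis:
idom tree: b1←b0 b2←b0 b3←b1 b4←b0 b5←b0
Join-block Dom:
  b4: preds {b2,b3}: {b0,b2} ∩ {b0,b1,b3} = {b0}; idom=b0
  b5: preds {b2,b4}: {b0,b2} ∩ {b0,b4} = {b0}; idom=b0

DF walk-up:
  b4←b2: walk b2 to b0
  b4←b3: walk b3→b1 to b0
  b5←b2: walk b2 to b0
  b5←b4: walk b4 to b0
  b0: DF=∅
  b1: DF={b4}
  b2: DF={b4,b5}
  b3: DF={b4}
  b4: DF={b5}
  b5: DF=∅

φ for v: defs {b0,b1,b2,b3}
  DF⁺ = {b4,b5}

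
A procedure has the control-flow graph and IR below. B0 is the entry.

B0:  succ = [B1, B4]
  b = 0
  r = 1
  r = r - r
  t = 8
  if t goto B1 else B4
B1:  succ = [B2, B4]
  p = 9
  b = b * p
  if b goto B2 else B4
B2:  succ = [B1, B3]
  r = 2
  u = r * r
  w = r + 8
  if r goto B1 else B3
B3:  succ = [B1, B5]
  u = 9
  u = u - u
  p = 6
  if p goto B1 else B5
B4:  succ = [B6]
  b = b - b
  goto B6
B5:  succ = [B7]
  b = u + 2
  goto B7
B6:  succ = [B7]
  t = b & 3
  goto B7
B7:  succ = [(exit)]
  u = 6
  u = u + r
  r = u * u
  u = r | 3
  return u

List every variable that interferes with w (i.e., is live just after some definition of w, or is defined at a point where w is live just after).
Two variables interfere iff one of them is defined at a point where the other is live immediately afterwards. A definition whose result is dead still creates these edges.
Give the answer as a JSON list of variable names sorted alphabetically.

Answer: ["b", "r"]

Derivation:
Block summaries:
  B0: def={b,r,t} ue=∅
  B1: def={b,p} ue={b}
  B2: def={r,u,w} ue=∅
  B3: def={p,u} ue=∅
  B4: def={b} ue={b}
  B5: def={b} ue={u}
  B6: def={t} ue={b}
  B7: def={r,u} ue={r}

Backward fixpoint:
  B0 li=∅ lo={b,r}
  B1 li={b,r} lo={b,r}
  B2 li={b} lo={b,r}
  B3 li={b,r} lo={b,r,u}
  B4 li={b,r} lo={b,r}
  B5 li={r,u} lo={r}
  B6 li={b,r} lo={r}
  B7 li={r} lo=∅

Interfere edges:
  b: {p,r,t,u,w}
  p: {b,r,u}
  r: {b,p,t,u,w}
  t: {b,r}
  u: {b,p,r}
  w: {b,r}

N(w) = ["b", "r"]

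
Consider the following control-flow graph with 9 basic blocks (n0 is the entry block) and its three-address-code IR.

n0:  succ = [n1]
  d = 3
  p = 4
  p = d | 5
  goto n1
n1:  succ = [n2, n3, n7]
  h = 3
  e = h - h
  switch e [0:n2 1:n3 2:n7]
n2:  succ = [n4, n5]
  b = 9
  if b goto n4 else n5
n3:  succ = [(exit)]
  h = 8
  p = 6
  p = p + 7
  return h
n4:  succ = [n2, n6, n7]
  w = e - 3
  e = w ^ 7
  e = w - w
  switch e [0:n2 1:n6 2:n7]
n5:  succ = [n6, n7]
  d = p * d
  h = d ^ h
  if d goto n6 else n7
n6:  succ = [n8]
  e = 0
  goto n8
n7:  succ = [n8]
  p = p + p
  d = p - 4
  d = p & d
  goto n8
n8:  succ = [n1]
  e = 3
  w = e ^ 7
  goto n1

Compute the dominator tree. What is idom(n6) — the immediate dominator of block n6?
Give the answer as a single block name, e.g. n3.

idom tree: n1←n0 n2←n1 n3←n1 n4←n2 n5←n2 n6←n2 n7←n1 n8←n1
Join-block Dom:
  n1: preds {n0,n8}: {n0} ∩ {n0,n1,n8} = {n0}; idom=n0
  n2: preds {n1,n4}: {n0,n1} ∩ {n0,n1,n2,n4} = {n0,n1}; idom=n1
  n6: preds {n4,n5}: {n0,n1,n2,n4} ∩ {n0,n1,n2,n5} = {n0,n1,n2}; idom=n2
  n7: preds {n1,n4,n5}: {n0,n1} ∩ {n0,n1,n2,n4} ∩ {n0,n1,n2,n5} = {n0,n1}; idom=n1
  n8: preds {n6,n7}: {n0,n1,n2,n6} ∩ {n0,n1,n7} = {n0,n1}; idom=n1

idom(n6) = n2

Answer: n2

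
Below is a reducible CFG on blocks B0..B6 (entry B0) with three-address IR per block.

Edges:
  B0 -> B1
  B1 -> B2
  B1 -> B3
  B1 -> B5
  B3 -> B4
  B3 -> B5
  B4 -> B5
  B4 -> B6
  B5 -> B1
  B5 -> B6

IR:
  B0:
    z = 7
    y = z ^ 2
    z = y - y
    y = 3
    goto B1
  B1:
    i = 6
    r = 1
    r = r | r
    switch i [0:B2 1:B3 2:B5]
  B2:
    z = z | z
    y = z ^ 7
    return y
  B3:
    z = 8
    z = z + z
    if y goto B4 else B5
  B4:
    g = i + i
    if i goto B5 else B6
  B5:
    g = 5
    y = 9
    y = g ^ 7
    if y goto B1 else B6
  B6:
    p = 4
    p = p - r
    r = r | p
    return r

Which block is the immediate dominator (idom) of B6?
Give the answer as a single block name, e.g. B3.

idom tree: B1←B0 B2←B1 B3←B1 B4←B3 B5←B1 B6←B1
Join-block Dom:
  B1: preds {B0,B5}: {B0} ∩ {B0,B1,B5} = {B0}; idom=B0
  B5: preds {B1,B3,B4}: {B0,B1} ∩ {B0,B1,B3} ∩ {B0,B1,B3,B4} = {B0,B1}; idom=B1
  B6: preds {B4,B5}: {B0,B1,B3,B4} ∩ {B0,B1,B5} = {B0,B1}; idom=B1

idom(B6) = B1

Answer: B1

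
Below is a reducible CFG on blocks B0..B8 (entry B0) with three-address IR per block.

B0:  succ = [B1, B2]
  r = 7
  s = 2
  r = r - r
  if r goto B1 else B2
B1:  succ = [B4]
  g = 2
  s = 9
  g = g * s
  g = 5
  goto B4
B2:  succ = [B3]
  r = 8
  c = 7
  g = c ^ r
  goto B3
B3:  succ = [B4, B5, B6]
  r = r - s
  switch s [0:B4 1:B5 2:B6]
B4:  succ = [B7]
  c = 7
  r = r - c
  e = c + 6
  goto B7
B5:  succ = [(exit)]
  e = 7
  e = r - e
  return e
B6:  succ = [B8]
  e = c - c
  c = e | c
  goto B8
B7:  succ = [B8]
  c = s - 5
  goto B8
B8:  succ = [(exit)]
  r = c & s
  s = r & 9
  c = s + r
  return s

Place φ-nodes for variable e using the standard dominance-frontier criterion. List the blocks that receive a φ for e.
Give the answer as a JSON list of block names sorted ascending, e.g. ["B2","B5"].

Answer: ["B8"]

Working:
idom tree: B1←B0 B2←B0 B3←B2 B4←B0 B5←B3 B6←B3 B7←B4 B8←B0
Join-block Dom:
  B4: preds {B1,B3}: {B0,B1} ∩ {B0,B2,B3} = {B0}; idom=B0
  B8: preds {B6,B7}: {B0,B2,B3,B6} ∩ {B0,B4,B7} = {B0}; idom=B0

DF walk-up:
  join B4 pred B1: B1 stop@B0
  join B4 pred B3: B3→B2 stop@B0
  join B8 pred B6: B6→B3→B2 stop@B0
  join B8 pred B7: B7→B4 stop@B0
  B0 → ∅
  B1 → {B4}
  B2 → {B4,B8}
  B3 → {B4,B8}
  B4 → {B8}
  B5 → ∅
  B6 → {B8}
  B7 → {B8}
  B8 → ∅

φ for e: defs {B4,B5,B6}
  DF⁺ = {B8}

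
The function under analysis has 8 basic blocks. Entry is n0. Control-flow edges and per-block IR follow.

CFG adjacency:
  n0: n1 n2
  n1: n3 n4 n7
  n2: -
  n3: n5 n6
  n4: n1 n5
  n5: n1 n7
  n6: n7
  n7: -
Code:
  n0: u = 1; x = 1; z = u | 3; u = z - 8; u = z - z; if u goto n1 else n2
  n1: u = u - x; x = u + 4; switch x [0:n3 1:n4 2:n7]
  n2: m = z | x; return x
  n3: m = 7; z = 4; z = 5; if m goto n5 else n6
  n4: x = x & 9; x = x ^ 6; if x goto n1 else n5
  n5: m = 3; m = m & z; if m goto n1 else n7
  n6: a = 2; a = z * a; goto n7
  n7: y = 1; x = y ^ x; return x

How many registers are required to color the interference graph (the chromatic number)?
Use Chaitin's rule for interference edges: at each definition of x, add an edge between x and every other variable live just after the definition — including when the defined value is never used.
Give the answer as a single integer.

Per-block:
  n0: {u,x,z} / ∅
  n1: {u,x} / {u,x}
  n2: {m} / {x,z}
  n3: {m,z} / ∅
  n4: {x} / {x}
  n5: {m} / {z}
  n6: {a} / {z}
  n7: {x,y} / {x}

Backward fixpoint:
  n0 li=∅ lo={u,x,z}
  n1 li={u,x,z} lo={u,x,z}
  n2 li={x,z} lo=∅
  n3 li={u,x} lo={u,x,z}
  n4 li={u,x,z} lo={u,x,z}
  n5 li={u,x,z} lo={u,x,z}
  n6 li={x,z} lo={x}
  n7 li={x} lo=∅

Interference:
  a: {x,z}
  m: {u,x,z}
  u: {m,x,z}
  x: {a,m,u,y,z}
  y: {x}
  z: {a,m,u,x}

Registers:
  {m,u,x,z} pairwise interfere (4-clique) ⇒ χ ≥ 4
  4-colouring: R0={x}  R1={y,z}  R2={a,m}  R3={u}
  χ = 4

Answer: 4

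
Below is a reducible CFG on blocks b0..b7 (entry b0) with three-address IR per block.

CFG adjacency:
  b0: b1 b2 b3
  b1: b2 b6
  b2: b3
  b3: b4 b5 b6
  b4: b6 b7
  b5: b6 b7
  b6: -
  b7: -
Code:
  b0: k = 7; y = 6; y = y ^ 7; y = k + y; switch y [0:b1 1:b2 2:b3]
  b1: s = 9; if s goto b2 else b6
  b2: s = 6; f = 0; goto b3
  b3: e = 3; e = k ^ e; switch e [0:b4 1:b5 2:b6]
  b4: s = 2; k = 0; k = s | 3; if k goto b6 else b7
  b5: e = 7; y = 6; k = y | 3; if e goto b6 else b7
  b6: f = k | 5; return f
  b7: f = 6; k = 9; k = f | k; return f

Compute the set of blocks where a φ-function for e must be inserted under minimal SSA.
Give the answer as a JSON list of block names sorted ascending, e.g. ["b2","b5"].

idom tree: b1←b0 b2←b0 b3←b0 b4←b3 b5←b3 b6←b0 b7←b3
Dom∩ at merges:
  b2: preds {b0,b1}: {b0} ∩ {b0,b1} = {b0}; idom=b0
  b3: preds {b0,b2}: {b0} ∩ {b0,b2} = {b0}; idom=b0
  b6: preds {b1,b3,b4,b5}: {b0,b1} ∩ {b0,b3} ∩ {b0,b3,b4} ∩ {b0,b3,b5} = {b0}; idom=b0
  b7: preds {b4,b5}: {b0,b3,b4} ∩ {b0,b3,b5} = {b0,b3}; idom=b3

Frontier:
  join b2 pred b0: · stop@b0
  join b2 pred b1: b1 stop@b0
  join b3 pred b0: · stop@b0
  join b3 pred b2: b2 stop@b0
  join b6 pred b1: b1 stop@b0
  join b6 pred b3: b3 stop@b0
  join b6 pred b4: b4→b3 stop@b0
  join b6 pred b5: b5→b3 stop@b0
  join b7 pred b4: b4 stop@b3
  join b7 pred b5: b5 stop@b3
  b0: DF=∅
  b1: DF={b2,b6}
  b2: DF={b3}
  b3: DF={b6}
  b4: DF={b6,b7}
  b5: DF={b6,b7}
  b6: DF=∅
  b7: DF=∅

φ for e: defs {b3,b5}
  DF⁺ = {b6,b7}

Answer: ["b6", "b7"]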